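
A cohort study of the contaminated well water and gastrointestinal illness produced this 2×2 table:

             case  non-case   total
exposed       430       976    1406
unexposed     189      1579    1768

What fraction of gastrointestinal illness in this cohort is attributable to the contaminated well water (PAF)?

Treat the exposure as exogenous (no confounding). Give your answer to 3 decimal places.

p₁ = P(outcome | exposed) = 430/1406 = 0.30583
p₀ = P(outcome | unexposed) = 189/1768 = 0.1069
Exposure prevalence π = 1406/3174 = 0.44297; overall risk P(Y=1) = 0.19502.
Under exogeneity, PAF = [P(Y=1) − p₀]/P(Y=1).
PAF = (0.19502 − 0.1069) / 0.19502 ≈ 0.4519

PAF ≈ 0.452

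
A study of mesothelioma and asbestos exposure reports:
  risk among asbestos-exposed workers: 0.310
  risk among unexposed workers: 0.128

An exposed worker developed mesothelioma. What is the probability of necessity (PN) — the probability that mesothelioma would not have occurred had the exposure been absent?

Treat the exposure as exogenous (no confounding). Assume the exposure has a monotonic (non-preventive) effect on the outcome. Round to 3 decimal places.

Let p₁ = 0.31, p₀ = 0.128.
Under exogeneity and monotonicity, PN = (p₁ − p₀) / p₁.
PN = (0.31 − 0.128) / 0.31 = 0.182 / 0.31 ≈ 0.5871

PN ≈ 0.587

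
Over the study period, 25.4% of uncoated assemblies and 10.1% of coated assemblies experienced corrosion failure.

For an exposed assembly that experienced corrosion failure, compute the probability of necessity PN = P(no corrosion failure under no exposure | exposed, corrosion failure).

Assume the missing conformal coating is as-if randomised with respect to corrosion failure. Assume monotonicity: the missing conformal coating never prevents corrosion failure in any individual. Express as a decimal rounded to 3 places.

PN ≈ 0.602

p₁ = 0.254, p₀ = 0.101.
Under exogeneity and monotonicity, PN = (p₁ − p₀) / p₁.
PN = (0.254 − 0.101) / 0.254 = 0.153 / 0.254 ≈ 0.6024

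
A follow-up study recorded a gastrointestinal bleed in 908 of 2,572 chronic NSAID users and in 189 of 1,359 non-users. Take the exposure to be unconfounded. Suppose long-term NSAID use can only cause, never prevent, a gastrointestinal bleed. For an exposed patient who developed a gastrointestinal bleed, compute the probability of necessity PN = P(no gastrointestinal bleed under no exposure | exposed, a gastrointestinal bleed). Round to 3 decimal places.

PN ≈ 0.606

p₁ = P(outcome | exposed) = 908/2572 = 0.35303
p₀ = P(outcome | unexposed) = 189/1359 = 0.13907
Under exogeneity and monotonicity, PN = (p₁ − p₀) / p₁.
PN = (0.35303 − 0.13907) / 0.35303 = 0.21396 / 0.35303 ≈ 0.6061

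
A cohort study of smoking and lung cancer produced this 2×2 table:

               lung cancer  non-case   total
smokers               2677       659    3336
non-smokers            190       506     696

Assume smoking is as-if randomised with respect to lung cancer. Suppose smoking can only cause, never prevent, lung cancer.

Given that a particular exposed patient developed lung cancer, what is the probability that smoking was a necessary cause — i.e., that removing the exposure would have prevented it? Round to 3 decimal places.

PN ≈ 0.660

p₁ = P(outcome | exposed) = 2677/3336 = 0.80246
p₀ = P(outcome | unexposed) = 190/696 = 0.27299
Under exogeneity and monotonicity, PN = (p₁ − p₀)/p₁.
PN = (0.80246 − 0.27299) / 0.80246 ≈ 0.6598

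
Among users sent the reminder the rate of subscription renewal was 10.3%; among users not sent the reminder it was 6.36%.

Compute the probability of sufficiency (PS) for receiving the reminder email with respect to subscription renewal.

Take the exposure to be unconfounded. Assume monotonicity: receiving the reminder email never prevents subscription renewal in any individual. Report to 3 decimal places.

PS ≈ 0.042

p₁ = 0.103, p₀ = 0.0636.
Under exogeneity and monotonicity, PS = (p₁ − p₀) / (1 − p₀).
PS = (0.103 − 0.0636) / (1 − 0.0636) = 0.0394 / 0.9364 ≈ 0.0421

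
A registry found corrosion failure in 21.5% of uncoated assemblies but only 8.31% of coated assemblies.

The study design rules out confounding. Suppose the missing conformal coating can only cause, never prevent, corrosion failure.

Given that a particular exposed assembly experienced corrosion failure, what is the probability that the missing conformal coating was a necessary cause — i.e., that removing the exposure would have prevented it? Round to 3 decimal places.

PN ≈ 0.613

p₁ = 0.215, p₀ = 0.0831.
Under exogeneity and monotonicity, PN = (p₁ − p₀) / p₁.
PN = (0.215 − 0.0831) / 0.215 = 0.1319 / 0.215 ≈ 0.6135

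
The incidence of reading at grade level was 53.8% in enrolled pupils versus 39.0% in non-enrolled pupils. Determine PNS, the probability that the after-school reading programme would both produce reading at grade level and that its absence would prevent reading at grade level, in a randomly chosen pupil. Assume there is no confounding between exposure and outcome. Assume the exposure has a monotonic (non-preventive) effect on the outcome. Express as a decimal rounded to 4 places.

p₁ = 0.538, p₀ = 0.39.
Under exogeneity and monotonicity, PNS = p₁ − p₀.
PNS = 0.538 − 0.39 = 0.148

PNS ≈ 0.1480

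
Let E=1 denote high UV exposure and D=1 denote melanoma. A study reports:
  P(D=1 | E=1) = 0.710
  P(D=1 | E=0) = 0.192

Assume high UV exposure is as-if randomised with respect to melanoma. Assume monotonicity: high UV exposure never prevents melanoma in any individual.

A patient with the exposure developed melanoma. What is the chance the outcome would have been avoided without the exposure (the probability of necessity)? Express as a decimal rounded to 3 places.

PN ≈ 0.730

Let p₁ = 0.71, p₀ = 0.192.
Under exogeneity and monotonicity, PN = (p₁ − p₀) / p₁.
PN = (0.71 − 0.192) / 0.71 = 0.518 / 0.71 ≈ 0.7296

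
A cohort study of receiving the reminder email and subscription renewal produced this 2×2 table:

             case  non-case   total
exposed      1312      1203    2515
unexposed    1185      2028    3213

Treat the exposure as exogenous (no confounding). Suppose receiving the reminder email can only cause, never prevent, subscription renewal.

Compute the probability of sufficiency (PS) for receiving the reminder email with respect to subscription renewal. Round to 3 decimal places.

p₁ = P(outcome | exposed) = 1312/2515 = 0.52167
p₀ = P(outcome | unexposed) = 1185/3213 = 0.36881
Under exogeneity and monotonicity, PS = (p₁ − p₀)/(1 − p₀).
PS = (0.52167 − 0.36881) / 0.63119 ≈ 0.2422

PS ≈ 0.242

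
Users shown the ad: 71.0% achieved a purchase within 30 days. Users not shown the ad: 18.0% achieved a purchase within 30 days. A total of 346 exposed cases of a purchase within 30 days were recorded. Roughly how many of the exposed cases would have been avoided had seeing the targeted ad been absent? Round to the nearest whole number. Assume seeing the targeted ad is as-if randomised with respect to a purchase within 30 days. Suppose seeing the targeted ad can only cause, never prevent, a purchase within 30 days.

about 258 cases

p₁ = 0.71, p₀ = 0.18.
PN = (p₁ − p₀)/p₁ = (0.71 − 0.18) / 0.71 ≈ 0.74648.
Attributable cases ≈ PN × (exposed cases) = 0.74648 × 346 ≈ 258.28.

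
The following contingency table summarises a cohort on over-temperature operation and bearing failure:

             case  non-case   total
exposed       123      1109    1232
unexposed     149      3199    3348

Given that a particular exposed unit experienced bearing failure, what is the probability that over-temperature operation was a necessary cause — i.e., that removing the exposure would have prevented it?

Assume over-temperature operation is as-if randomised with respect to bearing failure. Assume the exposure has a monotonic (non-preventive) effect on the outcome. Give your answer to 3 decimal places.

PN ≈ 0.554

p₁ = P(outcome | exposed) = 123/1232 = 0.099838
p₀ = P(outcome | unexposed) = 149/3348 = 0.044504
Under exogeneity and monotonicity, PN = (p₁ − p₀)/p₁.
PN = (0.099838 − 0.044504) / 0.099838 ≈ 0.5542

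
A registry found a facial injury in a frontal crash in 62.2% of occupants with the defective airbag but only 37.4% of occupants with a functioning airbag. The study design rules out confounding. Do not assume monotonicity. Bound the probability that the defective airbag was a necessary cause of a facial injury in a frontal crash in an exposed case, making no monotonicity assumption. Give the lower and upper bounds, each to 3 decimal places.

0.399 ≤ PN ≤ 1.000

p₁ = 0.622, p₀ = 0.374.
Under exogeneity alone the bounds on PN are max{0,(p₁−p₀)/p₁} ≤ PN ≤ min{1,(1−p₀)/p₁}.
  lower = (p₁ − p₀)/p₁ = 0.248 / 0.622 ≈ 0.3987
  upper = min{1, (1 − p₀)/p₁} = 0.626 / 0.622 ≈ 1.0064 → capped at 1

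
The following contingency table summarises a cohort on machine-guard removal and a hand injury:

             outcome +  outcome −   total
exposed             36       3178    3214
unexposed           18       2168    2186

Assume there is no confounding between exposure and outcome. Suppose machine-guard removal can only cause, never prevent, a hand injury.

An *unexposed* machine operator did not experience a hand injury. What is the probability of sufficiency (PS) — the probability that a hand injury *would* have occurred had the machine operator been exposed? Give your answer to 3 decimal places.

p₁ = P(outcome | exposed) = 36/3214 = 0.011201
p₀ = P(outcome | unexposed) = 18/2186 = 0.0082342
Under exogeneity and monotonicity, PS = (p₁ − p₀)/(1 − p₀).
PS = (0.011201 − 0.0082342) / 0.99177 ≈ 0.0030

PS ≈ 0.003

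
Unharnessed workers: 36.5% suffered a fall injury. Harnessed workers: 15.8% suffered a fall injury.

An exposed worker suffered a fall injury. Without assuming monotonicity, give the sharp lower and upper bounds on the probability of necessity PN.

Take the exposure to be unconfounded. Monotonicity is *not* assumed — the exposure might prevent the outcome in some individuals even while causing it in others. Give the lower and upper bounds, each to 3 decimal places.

0.567 ≤ PN ≤ 1.000

p₁ = 0.365, p₀ = 0.158.
Under exogeneity alone the bounds on PN are max{0,(p₁−p₀)/p₁} ≤ PN ≤ min{1,(1−p₀)/p₁}.
  lower = (p₁ − p₀)/p₁ = 0.207 / 0.365 ≈ 0.5671
  upper = min{1, (1 − p₀)/p₁} = 0.842 / 0.365 ≈ 2.3068 → capped at 1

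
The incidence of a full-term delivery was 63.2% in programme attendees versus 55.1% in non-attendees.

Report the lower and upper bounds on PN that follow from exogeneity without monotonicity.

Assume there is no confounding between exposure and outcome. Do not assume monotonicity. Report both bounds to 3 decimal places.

p₁ = 0.632, p₀ = 0.551.
Under exogeneity alone the bounds on PN are max{0,(p₁−p₀)/p₁} ≤ PN ≤ min{1,(1−p₀)/p₁}.
  lower = (p₁ − p₀)/p₁ = 0.081 / 0.632 ≈ 0.1282
  upper = min{1, (1 − p₀)/p₁} = 0.449 / 0.632 ≈ 0.7104

0.128 ≤ PN ≤ 0.710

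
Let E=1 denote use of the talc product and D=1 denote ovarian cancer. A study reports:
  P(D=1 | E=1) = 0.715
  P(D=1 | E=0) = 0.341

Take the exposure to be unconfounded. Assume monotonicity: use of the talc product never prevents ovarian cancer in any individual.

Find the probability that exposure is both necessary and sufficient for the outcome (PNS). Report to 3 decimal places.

Let p₁ = 0.715, p₀ = 0.341.
Under exogeneity and monotonicity, PNS = p₁ − p₀.
PNS = 0.715 − 0.341 = 0.374

PNS ≈ 0.374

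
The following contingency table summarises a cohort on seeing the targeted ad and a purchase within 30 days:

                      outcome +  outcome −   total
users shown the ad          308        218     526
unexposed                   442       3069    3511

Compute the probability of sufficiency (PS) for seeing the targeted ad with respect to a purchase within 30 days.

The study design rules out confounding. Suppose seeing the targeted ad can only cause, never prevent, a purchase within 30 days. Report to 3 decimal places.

p₁ = P(outcome | exposed) = 308/526 = 0.58555
p₀ = P(outcome | unexposed) = 442/3511 = 0.12589
Under exogeneity and monotonicity, PS = (p₁ − p₀) / (1 − p₀).
PS = (0.58555 − 0.12589) / (1 − 0.12589) = 0.45966 / 0.87411 ≈ 0.5259

PS ≈ 0.526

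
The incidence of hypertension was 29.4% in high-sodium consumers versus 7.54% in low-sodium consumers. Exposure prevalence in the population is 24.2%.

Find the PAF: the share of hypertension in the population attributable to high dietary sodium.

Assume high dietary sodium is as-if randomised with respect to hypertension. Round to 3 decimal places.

p₁ = 0.294, p₀ = 0.0754.
Overall risk P(Y=1) = π·p₁ + (1−π)·p₀ = 0.242×0.294 + 0.758×0.0754 = 0.1283.
Under exogeneity, PAF = [P(Y=1) − p₀] / P(Y=1).
PAF = (0.1283 − 0.0754) / 0.1283 ≈ 0.4123

PAF ≈ 0.412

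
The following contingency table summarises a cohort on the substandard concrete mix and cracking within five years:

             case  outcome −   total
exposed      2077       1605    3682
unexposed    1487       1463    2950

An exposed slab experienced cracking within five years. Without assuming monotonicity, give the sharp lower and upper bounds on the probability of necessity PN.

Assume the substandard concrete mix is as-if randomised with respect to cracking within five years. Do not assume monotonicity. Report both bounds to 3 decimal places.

p₁ = P(outcome | exposed) = 2077/3682 = 0.5641
p₀ = P(outcome | unexposed) = 1487/2950 = 0.50407
Under exogeneity alone the bounds on PN are max{0,(p₁−p₀)/p₁} ≤ PN ≤ min{1,(1−p₀)/p₁}.
  lower = (p₁ − p₀)/p₁ = 0.060028 / 0.5641 ≈ 0.1064
  upper = min{1, (1 − p₀)/p₁} = 0.49593 / 0.5641 ≈ 0.8792

0.106 ≤ PN ≤ 0.879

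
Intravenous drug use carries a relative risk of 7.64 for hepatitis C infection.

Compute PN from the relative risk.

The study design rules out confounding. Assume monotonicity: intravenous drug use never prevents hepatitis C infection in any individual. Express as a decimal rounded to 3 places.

Under exogeneity and monotonicity, PN = (RR − 1) / RR = 1 − 1/RR.
PN = (7.64 − 1) / 7.64 = 6.64 / 7.64 ≈ 0.8691

PN ≈ 0.869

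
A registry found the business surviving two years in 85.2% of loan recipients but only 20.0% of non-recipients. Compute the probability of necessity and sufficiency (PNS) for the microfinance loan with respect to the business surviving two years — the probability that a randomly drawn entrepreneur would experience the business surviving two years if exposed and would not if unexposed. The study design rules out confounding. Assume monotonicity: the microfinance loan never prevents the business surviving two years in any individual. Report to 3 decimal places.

p₁ = 0.852, p₀ = 0.2.
Under exogeneity and monotonicity, PNS = p₁ − p₀.
PNS = 0.852 − 0.2 = 0.652

PNS ≈ 0.652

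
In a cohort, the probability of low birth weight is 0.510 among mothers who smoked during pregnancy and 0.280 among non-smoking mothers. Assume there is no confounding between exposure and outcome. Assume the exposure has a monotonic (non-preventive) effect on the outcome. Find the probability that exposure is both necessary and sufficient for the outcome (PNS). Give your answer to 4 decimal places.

Let p₁ = 0.51, p₀ = 0.28.
Under exogeneity and monotonicity, PNS = p₁ − p₀.
PNS = 0.51 − 0.28 = 0.23

PNS ≈ 0.2300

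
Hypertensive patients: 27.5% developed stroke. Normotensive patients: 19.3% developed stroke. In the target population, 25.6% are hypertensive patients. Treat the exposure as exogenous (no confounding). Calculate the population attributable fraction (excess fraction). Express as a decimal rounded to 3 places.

PAF ≈ 0.098

p₁ = 0.275, p₀ = 0.193.
Overall risk P(Y=1) = π·p₁ + (1−π)·p₀ = 0.256×0.275 + 0.744×0.193 = 0.21399.
Under exogeneity, PAF = [P(Y=1) − p₀] / P(Y=1).
PAF = (0.21399 − 0.193) / 0.21399 ≈ 0.0981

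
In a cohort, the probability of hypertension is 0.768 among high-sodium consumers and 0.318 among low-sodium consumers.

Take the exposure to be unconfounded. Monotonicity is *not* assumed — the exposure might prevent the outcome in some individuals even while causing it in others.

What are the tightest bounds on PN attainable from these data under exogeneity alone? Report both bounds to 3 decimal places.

0.586 ≤ PN ≤ 0.888

Let p₁ = 0.768, p₀ = 0.318.
Under exogeneity alone the bounds on PN are max{0,(p₁−p₀)/p₁} ≤ PN ≤ min{1,(1−p₀)/p₁}.
  lower = (p₁ − p₀)/p₁ = 0.45 / 0.768 ≈ 0.5859
  upper = min{1, (1 − p₀)/p₁} = 0.682 / 0.768 ≈ 0.8880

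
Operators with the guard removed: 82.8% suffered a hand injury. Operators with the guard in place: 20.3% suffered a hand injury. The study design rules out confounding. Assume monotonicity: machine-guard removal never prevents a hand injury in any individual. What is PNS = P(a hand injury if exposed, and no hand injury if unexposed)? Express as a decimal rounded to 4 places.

p₁ = 0.828, p₀ = 0.203.
Under exogeneity and monotonicity, PNS = p₁ − p₀.
PNS = 0.828 − 0.203 = 0.625

PNS ≈ 0.6250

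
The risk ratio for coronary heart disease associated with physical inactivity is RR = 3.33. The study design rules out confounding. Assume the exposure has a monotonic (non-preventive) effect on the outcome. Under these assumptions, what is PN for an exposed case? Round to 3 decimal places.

PN ≈ 0.700

Under exogeneity and monotonicity, PN = (RR − 1) / RR = 1 − 1/RR.
PN = (3.33 − 1) / 3.33 = 2.33 / 3.33 ≈ 0.6997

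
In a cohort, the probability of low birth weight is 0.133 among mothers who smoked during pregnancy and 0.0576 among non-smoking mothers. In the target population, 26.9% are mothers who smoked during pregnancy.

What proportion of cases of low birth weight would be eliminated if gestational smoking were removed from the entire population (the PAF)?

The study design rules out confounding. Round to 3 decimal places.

PAF ≈ 0.260

Let p₁ = 0.133, p₀ = 0.0576.
Overall risk P(Y=1) = π·p₁ + (1−π)·p₀ = 0.269×0.133 + 0.731×0.0576 = 0.077883.
Under exogeneity, PAF = [P(Y=1) − p₀] / P(Y=1).
PAF = (0.077883 − 0.0576) / 0.077883 ≈ 0.2604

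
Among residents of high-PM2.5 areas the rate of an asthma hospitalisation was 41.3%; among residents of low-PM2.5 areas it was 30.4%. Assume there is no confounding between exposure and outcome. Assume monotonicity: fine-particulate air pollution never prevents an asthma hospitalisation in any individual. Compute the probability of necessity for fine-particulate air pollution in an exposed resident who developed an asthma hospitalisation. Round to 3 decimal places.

p₁ = 0.413, p₀ = 0.304.
Under exogeneity and monotonicity, PN = (p₁ − p₀) / p₁.
PN = (0.413 − 0.304) / 0.413 = 0.109 / 0.413 ≈ 0.2639

PN ≈ 0.264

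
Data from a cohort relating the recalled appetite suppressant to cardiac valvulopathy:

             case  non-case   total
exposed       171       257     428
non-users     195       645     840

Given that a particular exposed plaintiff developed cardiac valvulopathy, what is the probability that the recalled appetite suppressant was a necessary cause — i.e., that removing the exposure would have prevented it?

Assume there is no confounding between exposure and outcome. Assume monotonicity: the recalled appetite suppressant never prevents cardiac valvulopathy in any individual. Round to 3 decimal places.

PN ≈ 0.419

p₁ = P(outcome | exposed) = 171/428 = 0.39953
p₀ = P(outcome | unexposed) = 195/840 = 0.23214
Under exogeneity and monotonicity, PN = (p₁ − p₀)/p₁.
PN = (0.39953 − 0.23214) / 0.39953 ≈ 0.4190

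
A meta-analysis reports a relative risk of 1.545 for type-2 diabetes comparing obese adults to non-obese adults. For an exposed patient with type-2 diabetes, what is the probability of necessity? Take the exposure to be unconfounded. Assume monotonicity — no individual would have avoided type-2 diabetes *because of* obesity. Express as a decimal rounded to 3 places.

PN ≈ 0.353

Under exogeneity and monotonicity, PN = (RR − 1) / RR = 1 − 1/RR.
PN = (1.545 − 1) / 1.545 = 0.545 / 1.545 ≈ 0.3528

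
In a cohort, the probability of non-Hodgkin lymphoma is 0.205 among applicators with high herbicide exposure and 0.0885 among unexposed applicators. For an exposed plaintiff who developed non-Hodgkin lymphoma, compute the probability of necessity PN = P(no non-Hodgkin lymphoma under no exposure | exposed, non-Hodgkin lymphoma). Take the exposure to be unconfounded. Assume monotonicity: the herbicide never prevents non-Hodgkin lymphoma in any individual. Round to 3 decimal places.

Let p₁ = 0.205, p₀ = 0.0885.
Under exogeneity and monotonicity, PN = (p₁ − p₀) / p₁.
PN = (0.205 − 0.0885) / 0.205 = 0.1165 / 0.205 ≈ 0.5683

PN ≈ 0.568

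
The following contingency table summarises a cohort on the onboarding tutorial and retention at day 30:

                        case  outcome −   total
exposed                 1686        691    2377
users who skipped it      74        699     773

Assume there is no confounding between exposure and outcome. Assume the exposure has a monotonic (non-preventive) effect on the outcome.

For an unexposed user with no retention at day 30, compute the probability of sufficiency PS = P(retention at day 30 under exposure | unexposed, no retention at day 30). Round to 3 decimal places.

PS ≈ 0.679

p₁ = P(outcome | exposed) = 1686/2377 = 0.7093
p₀ = P(outcome | unexposed) = 74/773 = 0.095731
Under exogeneity and monotonicity, PS = (p₁ − p₀) / (1 − p₀).
PS = (0.7093 − 0.095731) / (1 − 0.095731) = 0.61357 / 0.90427 ≈ 0.6785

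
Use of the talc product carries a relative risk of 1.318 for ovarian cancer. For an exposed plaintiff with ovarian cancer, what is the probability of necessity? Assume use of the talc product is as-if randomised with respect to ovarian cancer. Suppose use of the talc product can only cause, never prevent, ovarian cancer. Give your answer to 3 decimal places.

PN ≈ 0.241

Under exogeneity and monotonicity, PN = (RR − 1) / RR = 1 − 1/RR.
PN = (1.318 − 1) / 1.318 = 0.318 / 1.318 ≈ 0.2413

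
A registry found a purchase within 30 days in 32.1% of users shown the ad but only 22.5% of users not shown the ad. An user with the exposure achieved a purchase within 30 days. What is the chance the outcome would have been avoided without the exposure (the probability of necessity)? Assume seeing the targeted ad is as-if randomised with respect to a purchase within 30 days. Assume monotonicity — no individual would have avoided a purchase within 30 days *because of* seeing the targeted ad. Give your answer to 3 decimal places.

p₁ = 0.321, p₀ = 0.225.
Under exogeneity and monotonicity, PN = (p₁ − p₀) / p₁.
PN = (0.321 − 0.225) / 0.321 = 0.096 / 0.321 ≈ 0.2991

PN ≈ 0.299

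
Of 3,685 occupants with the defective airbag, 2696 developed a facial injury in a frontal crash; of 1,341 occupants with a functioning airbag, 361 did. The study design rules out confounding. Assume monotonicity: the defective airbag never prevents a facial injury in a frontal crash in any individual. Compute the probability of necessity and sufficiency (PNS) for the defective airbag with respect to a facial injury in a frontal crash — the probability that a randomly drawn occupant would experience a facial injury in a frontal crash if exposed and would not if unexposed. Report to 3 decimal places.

PNS ≈ 0.462

p₁ = P(outcome | exposed) = 2696/3685 = 0.73161
p₀ = P(outcome | unexposed) = 361/1341 = 0.2692
Under exogeneity and monotonicity, PNS = p₁ − p₀.
PNS = 0.73161 − 0.2692 = 0.46241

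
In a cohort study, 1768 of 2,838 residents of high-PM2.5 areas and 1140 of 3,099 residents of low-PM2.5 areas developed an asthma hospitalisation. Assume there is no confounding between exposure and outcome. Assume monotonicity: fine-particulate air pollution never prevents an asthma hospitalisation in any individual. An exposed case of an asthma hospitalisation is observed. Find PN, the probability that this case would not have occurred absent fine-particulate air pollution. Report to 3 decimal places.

p₁ = P(outcome | exposed) = 1768/2838 = 0.62297
p₀ = P(outcome | unexposed) = 1140/3099 = 0.36786
Under exogeneity and monotonicity, PN = (p₁ − p₀) / p₁.
PN = (0.62297 − 0.36786) / 0.62297 = 0.25511 / 0.62297 ≈ 0.4095

PN ≈ 0.410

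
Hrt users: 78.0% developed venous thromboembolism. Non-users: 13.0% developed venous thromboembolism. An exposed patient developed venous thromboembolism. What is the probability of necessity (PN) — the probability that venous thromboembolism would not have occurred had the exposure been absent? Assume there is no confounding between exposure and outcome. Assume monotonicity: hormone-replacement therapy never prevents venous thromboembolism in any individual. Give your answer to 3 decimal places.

PN ≈ 0.833

p₁ = 0.78, p₀ = 0.13.
Under exogeneity and monotonicity, PN = (p₁ − p₀) / p₁.
PN = (0.78 − 0.13) / 0.78 = 0.65 / 0.78 ≈ 0.8333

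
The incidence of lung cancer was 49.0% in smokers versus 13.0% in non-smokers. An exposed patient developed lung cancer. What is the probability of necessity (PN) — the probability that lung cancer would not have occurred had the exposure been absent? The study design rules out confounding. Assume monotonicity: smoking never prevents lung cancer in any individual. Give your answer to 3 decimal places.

PN ≈ 0.735

p₁ = 0.49, p₀ = 0.13.
Under exogeneity and monotonicity, PN = (p₁ − p₀) / p₁.
PN = (0.49 − 0.13) / 0.49 = 0.36 / 0.49 ≈ 0.7347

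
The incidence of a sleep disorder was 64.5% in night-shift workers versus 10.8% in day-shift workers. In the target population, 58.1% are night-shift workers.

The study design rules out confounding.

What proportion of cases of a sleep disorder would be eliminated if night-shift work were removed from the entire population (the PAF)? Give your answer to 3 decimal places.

PAF ≈ 0.743

p₁ = 0.645, p₀ = 0.108.
Overall risk P(Y=1) = π·p₁ + (1−π)·p₀ = 0.581×0.645 + 0.419×0.108 = 0.42.
Under exogeneity, PAF = [P(Y=1) − p₀] / P(Y=1).
PAF = (0.42 − 0.108) / 0.42 ≈ 0.7429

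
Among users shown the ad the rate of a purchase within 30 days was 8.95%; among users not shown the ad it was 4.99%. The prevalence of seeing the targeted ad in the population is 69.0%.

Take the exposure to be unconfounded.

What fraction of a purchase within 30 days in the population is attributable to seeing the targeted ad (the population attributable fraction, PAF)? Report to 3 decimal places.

PAF ≈ 0.354

p₁ = 0.0895, p₀ = 0.0499.
Overall risk P(Y=1) = π·p₁ + (1−π)·p₀ = 0.69×0.0895 + 0.31×0.0499 = 0.077224.
Under exogeneity, PAF = [P(Y=1) − p₀] / P(Y=1).
PAF = (0.077224 − 0.0499) / 0.077224 ≈ 0.3538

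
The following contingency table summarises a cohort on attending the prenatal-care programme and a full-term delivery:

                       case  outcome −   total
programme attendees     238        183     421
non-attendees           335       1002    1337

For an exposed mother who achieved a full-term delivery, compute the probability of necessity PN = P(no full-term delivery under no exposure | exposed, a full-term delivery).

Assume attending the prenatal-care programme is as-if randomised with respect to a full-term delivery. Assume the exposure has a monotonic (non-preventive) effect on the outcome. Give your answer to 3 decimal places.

p₁ = P(outcome | exposed) = 238/421 = 0.56532
p₀ = P(outcome | unexposed) = 335/1337 = 0.25056
Under exogeneity and monotonicity, PN = (p₁ − p₀) / p₁.
PN = (0.56532 − 0.25056) / 0.56532 = 0.31476 / 0.56532 ≈ 0.5568

PN ≈ 0.557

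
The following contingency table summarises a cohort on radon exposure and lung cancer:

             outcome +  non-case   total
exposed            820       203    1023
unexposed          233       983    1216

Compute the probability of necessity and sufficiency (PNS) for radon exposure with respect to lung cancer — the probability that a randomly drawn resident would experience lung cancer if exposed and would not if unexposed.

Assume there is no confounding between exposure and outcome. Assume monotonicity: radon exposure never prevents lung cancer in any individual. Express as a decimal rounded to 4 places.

p₁ = P(outcome | exposed) = 820/1023 = 0.80156
p₀ = P(outcome | unexposed) = 233/1216 = 0.19161
Under exogeneity and monotonicity, PNS = p₁ − p₀.
PNS = 0.80156 − 0.19161 = 0.60995

PNS ≈ 0.6100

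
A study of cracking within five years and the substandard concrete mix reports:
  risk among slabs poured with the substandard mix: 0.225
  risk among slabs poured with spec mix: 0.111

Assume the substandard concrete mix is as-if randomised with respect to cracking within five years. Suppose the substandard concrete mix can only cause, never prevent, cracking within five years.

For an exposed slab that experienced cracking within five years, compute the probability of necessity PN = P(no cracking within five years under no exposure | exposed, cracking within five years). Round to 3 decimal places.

PN ≈ 0.507

Let p₁ = 0.225, p₀ = 0.111.
Under exogeneity and monotonicity, PN = (p₁ − p₀) / p₁.
PN = (0.225 − 0.111) / 0.225 = 0.114 / 0.225 ≈ 0.5067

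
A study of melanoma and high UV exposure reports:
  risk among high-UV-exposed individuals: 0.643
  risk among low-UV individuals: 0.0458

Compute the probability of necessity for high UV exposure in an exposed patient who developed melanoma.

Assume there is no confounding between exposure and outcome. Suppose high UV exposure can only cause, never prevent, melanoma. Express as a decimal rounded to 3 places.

Let p₁ = 0.643, p₀ = 0.0458.
Under exogeneity and monotonicity, PN = (p₁ − p₀) / p₁.
PN = (0.643 − 0.0458) / 0.643 = 0.5972 / 0.643 ≈ 0.9288

PN ≈ 0.929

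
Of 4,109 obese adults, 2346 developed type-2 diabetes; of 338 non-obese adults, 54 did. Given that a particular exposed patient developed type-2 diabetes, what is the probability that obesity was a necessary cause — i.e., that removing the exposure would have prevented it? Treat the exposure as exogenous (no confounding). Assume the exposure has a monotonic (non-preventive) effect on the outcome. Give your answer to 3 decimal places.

p₁ = P(outcome | exposed) = 2346/4109 = 0.57094
p₀ = P(outcome | unexposed) = 54/338 = 0.15976
Under exogeneity and monotonicity, PN = (p₁ − p₀) / p₁.
PN = (0.57094 − 0.15976) / 0.57094 = 0.41118 / 0.57094 ≈ 0.7202

PN ≈ 0.720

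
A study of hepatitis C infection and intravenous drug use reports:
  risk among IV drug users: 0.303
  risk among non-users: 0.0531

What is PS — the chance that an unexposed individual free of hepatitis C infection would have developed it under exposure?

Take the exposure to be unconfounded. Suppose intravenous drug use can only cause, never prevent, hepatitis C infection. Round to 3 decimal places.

PS ≈ 0.264

Let p₁ = 0.303, p₀ = 0.0531.
Under exogeneity and monotonicity, PS = (p₁ − p₀) / (1 − p₀).
PS = (0.303 − 0.0531) / (1 − 0.0531) = 0.2499 / 0.9469 ≈ 0.2639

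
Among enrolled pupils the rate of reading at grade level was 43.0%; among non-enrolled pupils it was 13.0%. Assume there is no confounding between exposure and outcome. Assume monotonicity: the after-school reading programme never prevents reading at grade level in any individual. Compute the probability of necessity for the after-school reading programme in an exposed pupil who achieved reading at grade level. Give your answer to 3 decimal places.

PN ≈ 0.698

p₁ = 0.43, p₀ = 0.13.
Under exogeneity and monotonicity, PN = (p₁ − p₀) / p₁.
PN = (0.43 − 0.13) / 0.43 = 0.3 / 0.43 ≈ 0.6977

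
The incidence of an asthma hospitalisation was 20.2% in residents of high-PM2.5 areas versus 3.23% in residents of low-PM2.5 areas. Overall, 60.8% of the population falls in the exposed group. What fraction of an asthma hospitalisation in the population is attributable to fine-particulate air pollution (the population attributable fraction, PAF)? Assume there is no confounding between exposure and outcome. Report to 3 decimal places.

p₁ = 0.202, p₀ = 0.0323.
Overall risk P(Y=1) = π·p₁ + (1−π)·p₀ = 0.608×0.202 + 0.392×0.0323 = 0.13548.
Under exogeneity, PAF = [P(Y=1) − p₀] / P(Y=1).
PAF = (0.13548 − 0.0323) / 0.13548 ≈ 0.7616

PAF ≈ 0.762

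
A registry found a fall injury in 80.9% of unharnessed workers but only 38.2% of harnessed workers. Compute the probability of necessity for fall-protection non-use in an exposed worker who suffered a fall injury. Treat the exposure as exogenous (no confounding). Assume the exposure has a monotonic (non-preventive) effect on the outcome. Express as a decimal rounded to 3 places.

PN ≈ 0.528

p₁ = 0.809, p₀ = 0.382.
Under exogeneity and monotonicity, PN = (p₁ − p₀) / p₁.
PN = (0.809 − 0.382) / 0.809 = 0.427 / 0.809 ≈ 0.5278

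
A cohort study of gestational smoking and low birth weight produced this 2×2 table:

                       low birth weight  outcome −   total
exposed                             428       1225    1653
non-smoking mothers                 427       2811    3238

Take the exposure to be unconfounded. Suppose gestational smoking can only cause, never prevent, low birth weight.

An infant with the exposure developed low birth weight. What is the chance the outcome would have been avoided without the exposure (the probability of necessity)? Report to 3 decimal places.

PN ≈ 0.491

p₁ = P(outcome | exposed) = 428/1653 = 0.25892
p₀ = P(outcome | unexposed) = 427/3238 = 0.13187
Under exogeneity and monotonicity, PN = (p₁ − p₀)/p₁.
PN = (0.25892 − 0.13187) / 0.25892 ≈ 0.4907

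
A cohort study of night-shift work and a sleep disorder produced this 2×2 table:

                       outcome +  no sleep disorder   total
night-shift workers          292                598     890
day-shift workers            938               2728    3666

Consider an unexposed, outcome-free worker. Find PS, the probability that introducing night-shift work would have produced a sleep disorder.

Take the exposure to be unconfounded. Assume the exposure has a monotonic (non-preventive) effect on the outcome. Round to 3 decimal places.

p₁ = P(outcome | exposed) = 292/890 = 0.32809
p₀ = P(outcome | unexposed) = 938/3666 = 0.25586
Under exogeneity and monotonicity, PS = (p₁ − p₀)/(1 − p₀).
PS = (0.32809 − 0.25586) / 0.74414 ≈ 0.0971

PS ≈ 0.097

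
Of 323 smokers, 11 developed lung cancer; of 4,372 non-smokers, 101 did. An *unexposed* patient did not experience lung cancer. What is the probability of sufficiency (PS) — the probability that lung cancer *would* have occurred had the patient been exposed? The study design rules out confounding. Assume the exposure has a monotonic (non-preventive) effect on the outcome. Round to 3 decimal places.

p₁ = P(outcome | exposed) = 11/323 = 0.034056
p₀ = P(outcome | unexposed) = 101/4372 = 0.023102
Under exogeneity and monotonicity, PS = (p₁ − p₀) / (1 − p₀).
PS = (0.034056 − 0.023102) / (1 − 0.023102) = 0.010954 / 0.9769 ≈ 0.0112

PS ≈ 0.011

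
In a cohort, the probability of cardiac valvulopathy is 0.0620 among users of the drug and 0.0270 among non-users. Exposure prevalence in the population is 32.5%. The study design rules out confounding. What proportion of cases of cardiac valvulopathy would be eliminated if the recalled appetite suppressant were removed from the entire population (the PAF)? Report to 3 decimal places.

Let p₁ = 0.062, p₀ = 0.027.
Overall risk P(Y=1) = π·p₁ + (1−π)·p₀ = 0.325×0.062 + 0.675×0.027 = 0.038375.
Under exogeneity, PAF = [P(Y=1) − p₀] / P(Y=1).
PAF = (0.038375 − 0.027) / 0.038375 ≈ 0.2964

PAF ≈ 0.296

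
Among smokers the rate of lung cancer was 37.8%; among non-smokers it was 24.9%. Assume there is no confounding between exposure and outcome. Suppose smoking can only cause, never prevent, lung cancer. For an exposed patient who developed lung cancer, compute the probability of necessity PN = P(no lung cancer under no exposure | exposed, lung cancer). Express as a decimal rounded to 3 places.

p₁ = 0.378, p₀ = 0.249.
Under exogeneity and monotonicity, PN = (p₁ − p₀) / p₁.
PN = (0.378 − 0.249) / 0.378 = 0.129 / 0.378 ≈ 0.3413

PN ≈ 0.341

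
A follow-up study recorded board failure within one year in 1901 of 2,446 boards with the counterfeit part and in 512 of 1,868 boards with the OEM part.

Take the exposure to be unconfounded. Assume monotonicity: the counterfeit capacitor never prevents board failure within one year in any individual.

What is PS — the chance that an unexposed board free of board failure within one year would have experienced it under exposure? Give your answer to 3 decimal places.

PS ≈ 0.693

p₁ = P(outcome | exposed) = 1901/2446 = 0.77719
p₀ = P(outcome | unexposed) = 512/1868 = 0.27409
Under exogeneity and monotonicity, PS = (p₁ − p₀) / (1 − p₀).
PS = (0.77719 − 0.27409) / (1 − 0.27409) = 0.5031 / 0.72591 ≈ 0.6931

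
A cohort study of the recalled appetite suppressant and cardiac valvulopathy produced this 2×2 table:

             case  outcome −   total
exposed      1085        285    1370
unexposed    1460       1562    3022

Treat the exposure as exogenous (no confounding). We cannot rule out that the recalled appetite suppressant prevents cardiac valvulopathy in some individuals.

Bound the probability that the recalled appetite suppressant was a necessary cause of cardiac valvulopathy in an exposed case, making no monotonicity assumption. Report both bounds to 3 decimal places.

p₁ = P(outcome | exposed) = 1085/1370 = 0.79197
p₀ = P(outcome | unexposed) = 1460/3022 = 0.48312
Under exogeneity alone the bounds on PN are max{0,(p₁−p₀)/p₁} ≤ PN ≤ min{1,(1−p₀)/p₁}.
  lower = (p₁ − p₀)/p₁ = 0.30885 / 0.79197 ≈ 0.3900
  upper = min{1, (1 − p₀)/p₁} = 0.51688 / 0.79197 ≈ 0.6526

0.390 ≤ PN ≤ 0.653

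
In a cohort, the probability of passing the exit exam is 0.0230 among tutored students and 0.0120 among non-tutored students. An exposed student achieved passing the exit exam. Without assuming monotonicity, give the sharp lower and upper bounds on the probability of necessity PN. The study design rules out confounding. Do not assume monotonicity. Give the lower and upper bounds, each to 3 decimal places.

0.478 ≤ PN ≤ 1.000

Let p₁ = 0.023, p₀ = 0.012.
Under exogeneity alone the bounds on PN are max{0,(p₁−p₀)/p₁} ≤ PN ≤ min{1,(1−p₀)/p₁}.
  lower = (p₁ − p₀)/p₁ = 0.011 / 0.023 ≈ 0.4783
  upper = min{1, (1 − p₀)/p₁} = 0.988 / 0.023 ≈ 42.9565 → capped at 1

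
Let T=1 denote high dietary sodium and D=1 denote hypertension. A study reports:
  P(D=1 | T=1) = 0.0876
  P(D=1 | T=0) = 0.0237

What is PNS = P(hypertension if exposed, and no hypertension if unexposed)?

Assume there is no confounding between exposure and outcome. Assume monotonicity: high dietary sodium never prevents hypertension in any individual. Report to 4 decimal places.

PNS ≈ 0.0639

Let p₁ = 0.0876, p₀ = 0.0237.
Under exogeneity and monotonicity, PNS = p₁ − p₀.
PNS = 0.0876 − 0.0237 = 0.0639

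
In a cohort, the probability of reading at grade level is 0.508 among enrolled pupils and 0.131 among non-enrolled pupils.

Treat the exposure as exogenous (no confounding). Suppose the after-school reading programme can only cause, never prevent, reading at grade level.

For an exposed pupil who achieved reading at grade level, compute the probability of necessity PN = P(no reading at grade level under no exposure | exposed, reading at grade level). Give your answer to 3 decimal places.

Let p₁ = 0.508, p₀ = 0.131.
Under exogeneity and monotonicity, PN = (p₁ − p₀) / p₁.
PN = (0.508 − 0.131) / 0.508 = 0.377 / 0.508 ≈ 0.7421

PN ≈ 0.742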